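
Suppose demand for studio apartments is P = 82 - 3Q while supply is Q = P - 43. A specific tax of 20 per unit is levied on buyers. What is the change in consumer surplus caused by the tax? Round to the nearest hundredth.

Rewriting supply in inverse form: P = 43 + Q.
Pre-tax equilibrium: 82 - 3Q = 43 + Q gives Q* = 9.75, P* = 52.75.
A tax on buyers shifts demand down by 20: (82 - 20) - 3Q = 43 + Q, so Q_t = 4.75. Buyers pay P_b = 67.75; sellers receive P_s = P_b - 20 = 47.75.
Consumers lose the trapezoid between P* and P_b out to Q_t plus the triangle from Q_t to Q*: change in CS = 33.8438 - 142.5938 = -108.75.

-108.75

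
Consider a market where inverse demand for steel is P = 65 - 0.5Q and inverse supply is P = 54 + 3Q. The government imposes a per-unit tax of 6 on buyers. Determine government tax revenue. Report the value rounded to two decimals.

8.57

Without the tax, 65 - 0.5Q = 54 + 3Q so Q* = 3.1429 and P* = 63.4286.
A tax on buyers shifts demand down by 6: (65 - 6) - 0.5Q = 54 + 3Q, so Q_t = 1.4286. Buyers pay P_b = 64.2857; sellers receive P_s = P_b - 6 = 58.2857.
Revenue is the tax times quantity traded: 6 x 1.4286 = 8.5714.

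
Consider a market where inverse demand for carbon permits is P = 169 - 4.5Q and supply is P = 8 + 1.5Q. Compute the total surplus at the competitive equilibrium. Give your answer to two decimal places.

2160.08

Setting demand equal to supply, 161 = 6Q, so Q* = 26.8333 and P* = 48.25.
CS = (1/2)(26.8333)(120.75) = 1620.0625 and PS = (1/2)(26.8333)(40.25) = 540.0208, so total surplus = 2160.0833.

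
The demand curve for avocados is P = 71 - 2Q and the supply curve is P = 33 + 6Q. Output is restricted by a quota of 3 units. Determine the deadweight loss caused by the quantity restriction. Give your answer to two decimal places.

Without the quota, 71 - 2Q = 33 + 6Q gives Q* = 4.75.
At Q = 3 the demand price is 71 - 2(3) = 65 and the supply price is 33 + 6(3) = 51.
DWL = (1/2)(gap between curves at 3) x (Q* - 3) = (1/2)(14)(1.75) = 12.25.

12.25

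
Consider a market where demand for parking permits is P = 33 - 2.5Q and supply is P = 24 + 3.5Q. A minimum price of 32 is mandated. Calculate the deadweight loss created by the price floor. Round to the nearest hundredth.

3.63

Free-market equilibrium: 33 - 2.5Q = 24 + 3.5Q gives Q* = 1.5, P* = 29.25.
At P = 32, buyers demand (33 - 32)/2.5 = 0.4 while sellers would supply more, so the quantity traded is 0.4 at price 32.
At Q = 0.4 the demand price is 32 and the supply price is 25.4. Deadweight loss is the triangle between the curves from 0.4 to 1.5: (1/2)(32 - 25.4)(1.5 - 0.4) = 3.63.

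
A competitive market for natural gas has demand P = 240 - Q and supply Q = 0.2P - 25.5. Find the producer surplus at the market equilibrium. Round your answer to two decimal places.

878.91

Rewriting supply in inverse form: P = 127.5 + 5Q.
Set 240 - Q = 127.5 + 5Q, which gives 112.5 = 6Q, so Q* = 18.75 and P* = 240 - (18.75) = 221.25.
Producer surplus is the triangle above supply below P*: (1/2)(18.75)(221.25 - 127.5) = (1/2)(18.75)(93.75) = 878.9062.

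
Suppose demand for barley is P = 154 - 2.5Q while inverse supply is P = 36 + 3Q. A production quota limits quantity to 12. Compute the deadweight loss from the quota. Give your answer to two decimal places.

245.82

Without the quota, 154 - 2.5Q = 36 + 3Q gives Q* = 21.4545.
At Q = 12 the demand price is 154 - 2.5(12) = 124 and the supply price is 36 + 3(12) = 72.
Deadweight loss is the triangle between the curves from 12 to 21.4545: (1/2)(124 - 72)(21.4545 - 12) = 245.8182.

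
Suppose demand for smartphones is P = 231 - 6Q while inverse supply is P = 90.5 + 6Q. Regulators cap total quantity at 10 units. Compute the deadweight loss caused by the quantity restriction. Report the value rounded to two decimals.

Without the quota, 231 - 6Q = 90.5 + 6Q gives Q* = 11.7083.
At Q = 10 the demand price is 231 - 6(10) = 171 and the supply price is 90.5 + 6(10) = 150.5.
DWL = (1/2)(gap between curves at 10) x (Q* - 10) = (1/2)(20.5)(1.7083) = 17.5104.

17.51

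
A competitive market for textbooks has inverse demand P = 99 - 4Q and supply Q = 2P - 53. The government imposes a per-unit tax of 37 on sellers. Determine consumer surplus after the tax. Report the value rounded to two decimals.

Rewriting supply in inverse form: P = 26.5 + 0.5Q.
Without the tax, 99 - 4Q = 26.5 + 0.5Q so Q* = 16.1111 and P* = 34.5556.
With the tax, sellers need 37 more per unit: 99 - 4Q = 26.5 + 0.5Q + 37, so Q_t = 7.8889. Buyers pay P_b = 67.4444; sellers receive P_s = P_b - 37 = 30.4444.
Consumer surplus is the triangle under demand above P_b: (1/2)(7.8889)(99 - 67.4444) = 124.4691.

124.47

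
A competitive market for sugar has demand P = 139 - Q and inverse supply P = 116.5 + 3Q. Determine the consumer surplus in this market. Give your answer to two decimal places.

15.82

Set 139 - Q = 116.5 + 3Q, which gives 22.5 = 4Q, so Q* = 5.625 and P* = 139 - (5.625) = 133.375.
Consumer surplus is the triangle under demand above P*: (1/2)(5.625)(139 - 133.375) = (1/2)(5.625)(5.625) = 15.8203.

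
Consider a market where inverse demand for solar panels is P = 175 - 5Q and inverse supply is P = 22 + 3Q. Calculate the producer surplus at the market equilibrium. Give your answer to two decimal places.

548.65

Set 175 - 5Q = 22 + 3Q, which gives 153 = 8Q, so Q* = 19.125 and P* = 175 - 5(19.125) = 79.375.
PS is the area between P* and the supply curve from 0 to Q*: (1/2)(19.125)(57.375) = 548.6484.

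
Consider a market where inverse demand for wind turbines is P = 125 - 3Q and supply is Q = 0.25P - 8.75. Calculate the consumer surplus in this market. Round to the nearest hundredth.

247.96

Rewriting supply in inverse form: P = 35 + 4Q.
Setting demand equal to supply, 90 = 7Q, so Q* = 12.8571 and P* = 86.4286.
CS is the area between the demand curve and P* from 0 to Q*: (1/2)(12.8571)(38.5714) = 247.9592.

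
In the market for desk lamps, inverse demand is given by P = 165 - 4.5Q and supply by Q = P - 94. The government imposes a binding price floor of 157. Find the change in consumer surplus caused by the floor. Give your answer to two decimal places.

Rewriting supply in inverse form: P = 94 + Q.
Without the control, 165 - 4.5Q = 94 + Q so Q* = 12.9091 and P* = 106.9091.
At P = 157, buyers demand (165 - 157)/4.5 = 1.7778 while sellers would supply more, so the quantity traded is 1.7778 at price 157.
CS goes from (1/2)(12.9091)(58.0909) = 374.9504 to 7.1111 (computed as (165 - 157)(1.7778) - (1/2)(4.5)(1.7778)^2), a change of -367.8393.

-367.84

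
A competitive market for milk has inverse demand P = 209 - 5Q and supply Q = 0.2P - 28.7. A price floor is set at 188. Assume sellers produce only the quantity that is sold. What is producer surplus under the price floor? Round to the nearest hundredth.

Rewriting supply in inverse form: P = 143.5 + 5Q.
Free-market equilibrium: 209 - 5Q = 143.5 + 5Q gives Q* = 6.55, P* = 176.25.
At P = 188, buyers demand (209 - 188)/5 = 4.2 while sellers would supply more, so the quantity traded is 4.2 at price 188.
The supply price at Q = 4.2 is 164.5. PS is the trapezoid between 188 and supply over [0, 4.2]: (1/2)[(188 - 143.5) + (188 - 164.5)](4.2) = 142.8.

142.80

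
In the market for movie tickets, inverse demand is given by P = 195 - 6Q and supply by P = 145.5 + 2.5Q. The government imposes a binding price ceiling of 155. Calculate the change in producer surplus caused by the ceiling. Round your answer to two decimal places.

-24.34

Free-market equilibrium: 195 - 6Q = 145.5 + 2.5Q gives Q* = 5.8235, P* = 160.0588.
At the ceiling price 155, quantity supplied is (155 - 145.5)/2.5 = 3.8; supply is the short side, so Q = 3.8 trades at P = 155.
PS goes from (1/2)(5.8235)(14.5588) = 42.3919 to 18.05 (computed as (155 - 145.5)(3.8) - (1/2)(2.5)(3.8)^2), a change of -24.3419.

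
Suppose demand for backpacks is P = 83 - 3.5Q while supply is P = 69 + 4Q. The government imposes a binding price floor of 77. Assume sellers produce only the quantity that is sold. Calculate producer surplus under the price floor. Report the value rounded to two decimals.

7.84

Free-market equilibrium: 83 - 3.5Q = 69 + 4Q gives Q* = 1.8667, P* = 76.4667.
At P = 77, buyers demand (83 - 77)/3.5 = 1.7143 while sellers would supply more, so the quantity traded is 1.7143 at price 77.
The supply price at Q = 1.7143 is 75.8571. PS is the trapezoid between 77 and supply over [0, 1.7143]: (1/2)[(77 - 69) + (77 - 75.8571)](1.7143) = 7.8367.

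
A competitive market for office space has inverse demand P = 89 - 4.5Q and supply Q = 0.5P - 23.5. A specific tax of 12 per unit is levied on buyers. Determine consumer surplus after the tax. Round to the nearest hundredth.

Rewriting supply in inverse form: P = 47 + 2Q.
Pre-tax equilibrium: 89 - 4.5Q = 47 + 2Q gives Q* = 6.4615, P* = 59.9231.
A tax on buyers shifts demand down by 12: (89 - 12) - 4.5Q = 47 + 2Q, so Q_t = 4.6154. Buyers pay P_b = 68.2308; sellers receive P_s = P_b - 12 = 56.2308.
Consumer surplus is the triangle under demand above P_b: (1/2)(4.6154)(89 - 68.2308) = 47.929.

47.93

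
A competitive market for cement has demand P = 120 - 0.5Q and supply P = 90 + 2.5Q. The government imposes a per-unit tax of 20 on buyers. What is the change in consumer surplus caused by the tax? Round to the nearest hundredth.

Without the tax, 120 - 0.5Q = 90 + 2.5Q so Q* = 10 and P* = 115.
With the tax, buyers' net willingness to pay falls by 20: (120 - 20) - 0.5Q = 90 + 2.5Q, so Q_t = 3.3333. Buyers pay P_b = 118.3333; sellers receive P_s = P_b - 20 = 98.3333.
Consumers lose the trapezoid between P* and P_b out to Q_t plus the triangle from Q_t to Q*: change in CS = 2.7778 - 25 = -22.2222.

-22.22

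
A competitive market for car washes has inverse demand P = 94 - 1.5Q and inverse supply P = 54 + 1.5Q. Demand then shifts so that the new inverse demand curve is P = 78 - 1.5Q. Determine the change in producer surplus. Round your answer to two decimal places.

Initial equilibrium: Q_0 = 13.3333, P_0 = 74; CS_0 = (1/2)(13.3333)(20) = 133.3333, PS_0 = (1/2)(13.3333)(20) = 133.3333.
New equilibrium: 78 - 1.5Q = 54 + 1.5Q gives Q_1 = 8, P_1 = 66; CS_1 = 48, PS_1 = 48.
Change in producer surplus = 48 - 133.3333 = -85.3333.

-85.33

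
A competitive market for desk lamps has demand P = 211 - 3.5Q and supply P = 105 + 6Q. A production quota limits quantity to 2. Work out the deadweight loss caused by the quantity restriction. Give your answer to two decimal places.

398.37

Without the quota, 211 - 3.5Q = 105 + 6Q gives Q* = 11.1579.
At Q = 2 the demand price is 211 - 3.5(2) = 204 and the supply price is 105 + 6(2) = 117.
DWL = (1/2)(gap between curves at 2) x (Q* - 2) = (1/2)(87)(9.1579) = 398.3684.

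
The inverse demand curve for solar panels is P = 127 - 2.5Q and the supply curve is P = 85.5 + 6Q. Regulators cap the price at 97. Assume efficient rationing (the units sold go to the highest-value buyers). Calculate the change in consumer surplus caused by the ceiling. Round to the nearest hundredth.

Without the control, 127 - 2.5Q = 85.5 + 6Q so Q* = 4.8824 and P* = 114.7941.
At the ceiling price 97, quantity supplied is (97 - 85.5)/6 = 1.9167; supply is the short side, so Q = 1.9167 trades at P = 97.
CS goes from (1/2)(4.8824)(12.2059) = 29.7967 to 52.908 (computed as (127 - 97)(1.9167) - (1/2)(2.5)(1.9167)^2), a change of 23.1113.

23.11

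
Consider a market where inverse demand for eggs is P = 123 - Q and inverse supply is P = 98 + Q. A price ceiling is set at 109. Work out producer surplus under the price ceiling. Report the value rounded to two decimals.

Free-market equilibrium: 123 - Q = 98 + Q gives Q* = 12.5, P* = 110.5.
At P = 109, sellers supply (109 - 98)/1 = 11 while buyers want more, so the quantity traded is 11 at price 109.
PS is the triangle above supply below 109: (1/2)(11)(109 - 98) = 60.5.

60.50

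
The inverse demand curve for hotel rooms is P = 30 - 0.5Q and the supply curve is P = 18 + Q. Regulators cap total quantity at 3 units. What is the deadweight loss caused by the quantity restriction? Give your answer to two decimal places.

18.75

Unrestricted equilibrium: Q* = (30 - 18)/(0.5 + 1) = 8.
At Q = 3 the demand price is 30 - 0.5(3) = 28.5 and the supply price is 18 + (3) = 21.
DWL = (1/2)(gap between curves at 3) x (Q* - 3) = (1/2)(7.5)(5) = 18.75.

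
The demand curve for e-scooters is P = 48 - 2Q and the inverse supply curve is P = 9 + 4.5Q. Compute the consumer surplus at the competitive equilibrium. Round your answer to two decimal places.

Set 48 - 2Q = 9 + 4.5Q, which gives 39 = 6.5Q, so Q* = 6 and P* = 48 - 2(6) = 36.
Consumer surplus is the triangle under demand above P*: (1/2)(6)(48 - 36) = (1/2)(6)(12) = 36.

36.00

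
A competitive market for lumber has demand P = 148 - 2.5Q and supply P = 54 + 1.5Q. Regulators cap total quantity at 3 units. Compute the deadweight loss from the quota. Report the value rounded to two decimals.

Without the quota, 148 - 2.5Q = 54 + 1.5Q gives Q* = 23.5.
At Q = 3 the demand price is 148 - 2.5(3) = 140.5 and the supply price is 54 + 1.5(3) = 58.5.
DWL = (1/2)(gap between curves at 3) x (Q* - 3) = (1/2)(82)(20.5) = 840.5.

840.50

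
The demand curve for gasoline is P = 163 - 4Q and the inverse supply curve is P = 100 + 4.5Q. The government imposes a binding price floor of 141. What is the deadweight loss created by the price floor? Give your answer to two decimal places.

Free-market equilibrium: 163 - 4Q = 100 + 4.5Q gives Q* = 7.4118, P* = 133.3529.
At the floor price 141, quantity demanded is (163 - 141)/4 = 5.5; demand is the short side, so Q = 5.5 trades at P = 141.
At Q = 5.5 the demand price is 141 and the supply price is 124.75. Deadweight loss is the triangle between the curves from 5.5 to 7.4118: (1/2)(141 - 124.75)(7.4118 - 5.5) = 15.5331.

15.53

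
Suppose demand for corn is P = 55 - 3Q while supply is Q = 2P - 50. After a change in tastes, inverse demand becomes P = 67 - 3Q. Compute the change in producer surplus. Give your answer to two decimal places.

17.63

Rewriting supply in inverse form: P = 25 + 0.5Q.
Initial equilibrium: Q_0 = 8.5714, P_0 = 29.2857; CS_0 = (1/2)(8.5714)(25.7143) = 110.2041, PS_0 = (1/2)(8.5714)(4.2857) = 18.3673.
New equilibrium: 67 - 3Q = 25 + 0.5Q gives Q_1 = 12, P_1 = 31; CS_1 = 216, PS_1 = 36.
Change in producer surplus = 36 - 18.3673 = 17.6327.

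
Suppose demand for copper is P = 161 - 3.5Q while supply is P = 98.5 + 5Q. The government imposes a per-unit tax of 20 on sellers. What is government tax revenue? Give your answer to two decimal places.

Without the tax, 161 - 3.5Q = 98.5 + 5Q so Q* = 7.3529 and P* = 135.2647.
A tax on sellers shifts supply up by 20: 161 - 3.5Q = 98.5 + 5Q + 20, so Q_t = 5. Buyers pay P_b = 143.5; sellers receive P_s = P_b - 20 = 123.5.
Tax revenue = t x Q_t = 20 x 5 = 100.

100.00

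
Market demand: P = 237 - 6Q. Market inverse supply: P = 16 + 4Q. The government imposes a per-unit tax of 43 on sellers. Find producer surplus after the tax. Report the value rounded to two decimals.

633.68

Without the tax, 237 - 6Q = 16 + 4Q so Q* = 22.1 and P* = 104.4.
With the tax, sellers need 43 more per unit: 237 - 6Q = 16 + 4Q + 43, so Q_t = 17.8. Buyers pay P_b = 130.2; sellers receive P_s = P_b - 43 = 87.2.
PS = (1/2)(Q_t)(P_s - 16) = (1/2)(17.8)(71.2) = 633.68.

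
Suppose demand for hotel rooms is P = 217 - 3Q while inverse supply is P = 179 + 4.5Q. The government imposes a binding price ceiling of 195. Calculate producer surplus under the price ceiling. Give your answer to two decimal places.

Without the control, 217 - 3Q = 179 + 4.5Q so Q* = 5.0667 and P* = 201.8.
At the ceiling price 195, quantity supplied is (195 - 179)/4.5 = 3.5556; supply is the short side, so Q = 3.5556 trades at P = 195.
PS is the triangle above supply below 195: (1/2)(3.5556)(195 - 179) = 28.4444.

28.44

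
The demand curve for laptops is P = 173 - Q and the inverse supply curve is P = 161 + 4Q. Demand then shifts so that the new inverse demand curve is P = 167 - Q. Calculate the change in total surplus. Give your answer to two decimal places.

-10.80

Initial equilibrium: Q_0 = 2.4, P_0 = 170.6; CS_0 = (1/2)(2.4)(2.4) = 2.88, PS_0 = (1/2)(2.4)(9.6) = 11.52.
New equilibrium: 167 - Q = 161 + 4Q gives Q_1 = 1.2, P_1 = 165.8; CS_1 = 0.72, PS_1 = 2.88.
Change in total surplus = (0.72 + 2.88) - (2.88 + 11.52) = -10.8.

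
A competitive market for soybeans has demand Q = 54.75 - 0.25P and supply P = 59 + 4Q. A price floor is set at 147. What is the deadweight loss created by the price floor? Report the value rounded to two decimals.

16.00

Rewriting demand in inverse form: P = 219 - 4Q.
Without the control, 219 - 4Q = 59 + 4Q so Q* = 20 and P* = 139.
At the floor price 147, quantity demanded is (219 - 147)/4 = 18; demand is the short side, so Q = 18 trades at P = 147.
The lost-trades triangle has base Q* - 18 = 2 and height equal to the gap between the curves at Q = 18, which is 147 - 131 = 16. DWL = (1/2)(2)(16) = 16.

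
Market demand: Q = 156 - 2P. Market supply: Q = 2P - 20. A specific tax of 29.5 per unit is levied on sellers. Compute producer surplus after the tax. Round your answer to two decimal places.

370.56

Rewriting demand in inverse form: P = 78 - 0.5Q.
Rewriting supply in inverse form: P = 10 + 0.5Q.
Pre-tax equilibrium: 78 - 0.5Q = 10 + 0.5Q gives Q* = 68, P* = 44.
With the tax, sellers need 29.5 more per unit: 78 - 0.5Q = 10 + 0.5Q + 29.5, so Q_t = 38.5. Buyers pay P_b = 58.75; sellers receive P_s = P_b - 29.5 = 29.25.
Producer surplus is the triangle above supply below P_s: (1/2)(38.5)(29.25 - 10) = 370.5625.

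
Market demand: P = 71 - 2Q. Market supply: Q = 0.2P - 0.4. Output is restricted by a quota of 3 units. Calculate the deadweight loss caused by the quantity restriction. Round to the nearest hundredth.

164.57

Rewriting supply in inverse form: P = 2 + 5Q.
Without the quota, 71 - 2Q = 2 + 5Q gives Q* = 9.8571.
At Q = 3 the demand price is 71 - 2(3) = 65 and the supply price is 2 + 5(3) = 17.
Deadweight loss is the triangle between the curves from 3 to 9.8571: (1/2)(65 - 17)(9.8571 - 3) = 164.5714.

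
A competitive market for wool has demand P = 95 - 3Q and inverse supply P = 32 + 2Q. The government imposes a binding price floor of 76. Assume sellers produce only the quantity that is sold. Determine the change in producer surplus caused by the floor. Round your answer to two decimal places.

Free-market equilibrium: 95 - 3Q = 32 + 2Q gives Q* = 12.6, P* = 57.2.
At the floor price 76, quantity demanded is (95 - 76)/3 = 6.3333; demand is the short side, so Q = 6.3333 trades at P = 76.
PS goes from (1/2)(12.6)(25.2) = 158.76 to 238.5556 (computed as (76 - 32)(6.3333) - (1/2)(2)(6.3333)^2), a change of 79.7956.

79.80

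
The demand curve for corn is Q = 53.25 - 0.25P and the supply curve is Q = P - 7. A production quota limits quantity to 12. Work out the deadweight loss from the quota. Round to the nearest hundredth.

Rewriting demand in inverse form: P = 213 - 4Q.
Rewriting supply in inverse form: P = 7 + Q.
Unrestricted equilibrium: Q* = (213 - 7)/(4 + 1) = 41.2.
At Q = 12 the demand price is 213 - 4(12) = 165 and the supply price is 7 + (12) = 19.
DWL = (1/2)(gap between curves at 12) x (Q* - 12) = (1/2)(146)(29.2) = 2131.6.

2131.60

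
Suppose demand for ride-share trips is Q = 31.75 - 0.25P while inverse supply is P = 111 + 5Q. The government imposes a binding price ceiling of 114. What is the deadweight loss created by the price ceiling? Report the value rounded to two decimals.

Rewriting demand in inverse form: P = 127 - 4Q.
Free-market equilibrium: 127 - 4Q = 111 + 5Q gives Q* = 1.7778, P* = 119.8889.
At P = 114, sellers supply (114 - 111)/5 = 0.6 while buyers want more, so the quantity traded is 0.6 at price 114.
At Q = 0.6 the demand price is 124.6 and the supply price is 114. Deadweight loss is the triangle between the curves from 0.6 to 1.7778: (1/2)(124.6 - 114)(1.7778 - 0.6) = 6.2422.

6.24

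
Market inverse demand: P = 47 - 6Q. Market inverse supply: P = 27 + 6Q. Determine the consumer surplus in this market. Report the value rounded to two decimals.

Set 47 - 6Q = 27 + 6Q, which gives 20 = 12Q, so Q* = 1.6667 and P* = 47 - 6(1.6667) = 37.
Consumer surplus is the triangle under demand above P*: (1/2)(1.6667)(47 - 37) = (1/2)(1.6667)(10) = 8.3333.

8.33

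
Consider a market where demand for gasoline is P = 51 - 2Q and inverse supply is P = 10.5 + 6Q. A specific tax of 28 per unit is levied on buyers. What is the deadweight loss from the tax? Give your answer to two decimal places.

Without the tax, 51 - 2Q = 10.5 + 6Q so Q* = 5.0625 and P* = 40.875.
With the tax, buyers' net willingness to pay falls by 28: (51 - 28) - 2Q = 10.5 + 6Q, so Q_t = 1.5625. Buyers pay P_b = 47.875; sellers receive P_s = P_b - 28 = 19.875.
Deadweight loss is the triangle between the curves from Q_t to Q*: (1/2)(5.0625 - 1.5625)(28) = 49.

49.00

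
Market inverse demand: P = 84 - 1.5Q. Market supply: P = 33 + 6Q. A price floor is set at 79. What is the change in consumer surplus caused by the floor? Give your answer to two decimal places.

Without the control, 84 - 1.5Q = 33 + 6Q so Q* = 6.8 and P* = 73.8.
At P = 79, buyers demand (84 - 79)/1.5 = 3.3333 while sellers would supply more, so the quantity traded is 3.3333 at price 79.
CS goes from (1/2)(6.8)(10.2) = 34.68 to 8.3333 (computed as (84 - 79)(3.3333) - (1/2)(1.5)(3.3333)^2), a change of -26.3467.

-26.35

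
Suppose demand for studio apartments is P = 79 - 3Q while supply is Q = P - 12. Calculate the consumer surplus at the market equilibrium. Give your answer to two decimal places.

420.84

Rewriting supply in inverse form: P = 12 + Q.
Set 79 - 3Q = 12 + Q, which gives 67 = 4Q, so Q* = 16.75 and P* = 79 - 3(16.75) = 28.75.
The demand choke price is 79, so CS = (1/2)(Q*)(79 - P*) = (1/2)(16.75)(50.25) = 420.8438.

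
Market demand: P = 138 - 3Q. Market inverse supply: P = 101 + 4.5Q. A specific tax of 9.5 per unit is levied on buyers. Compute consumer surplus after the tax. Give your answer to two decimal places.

20.17

Pre-tax equilibrium: 138 - 3Q = 101 + 4.5Q gives Q* = 4.9333, P* = 123.2.
With the tax, buyers' net willingness to pay falls by 9.5: (138 - 9.5) - 3Q = 101 + 4.5Q, so Q_t = 3.6667. Buyers pay P_b = 127; sellers receive P_s = P_b - 9.5 = 117.5.
CS = (1/2)(Q_t)(138 - P_b) = (1/2)(3.6667)(11) = 20.1667.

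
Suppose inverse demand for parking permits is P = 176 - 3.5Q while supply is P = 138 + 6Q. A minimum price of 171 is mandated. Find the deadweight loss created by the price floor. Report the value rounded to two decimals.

31.41

Free-market equilibrium: 176 - 3.5Q = 138 + 6Q gives Q* = 4, P* = 162.
At P = 171, buyers demand (176 - 171)/3.5 = 1.4286 while sellers would supply more, so the quantity traded is 1.4286 at price 171.
At Q = 1.4286 the demand price is 171 and the supply price is 146.5714. Deadweight loss is the triangle between the curves from 1.4286 to 4: (1/2)(171 - 146.5714)(4 - 1.4286) = 31.4082.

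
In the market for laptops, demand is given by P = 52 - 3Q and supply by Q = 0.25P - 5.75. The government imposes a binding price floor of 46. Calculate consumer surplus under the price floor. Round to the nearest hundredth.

Rewriting supply in inverse form: P = 23 + 4Q.
Free-market equilibrium: 52 - 3Q = 23 + 4Q gives Q* = 4.1429, P* = 39.5714.
At P = 46, buyers demand (52 - 46)/3 = 2 while sellers would supply more, so the quantity traded is 2 at price 46.
CS is the triangle under demand above 46: (1/2)(2)(52 - 46) = 6.

6.00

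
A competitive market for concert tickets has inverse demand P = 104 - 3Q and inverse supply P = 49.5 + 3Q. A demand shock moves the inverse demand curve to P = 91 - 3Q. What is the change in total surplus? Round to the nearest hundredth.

Initial equilibrium: Q_0 = 9.0833, P_0 = 76.75; CS_0 = (1/2)(9.0833)(27.25) = 123.7604, PS_0 = (1/2)(9.0833)(27.25) = 123.7604.
New equilibrium: 91 - 3Q = 49.5 + 3Q gives Q_1 = 6.9167, P_1 = 70.25; CS_1 = 71.7604, PS_1 = 71.7604.
Change in total surplus = (71.7604 + 71.7604) - (123.7604 + 123.7604) = -104.

-104.00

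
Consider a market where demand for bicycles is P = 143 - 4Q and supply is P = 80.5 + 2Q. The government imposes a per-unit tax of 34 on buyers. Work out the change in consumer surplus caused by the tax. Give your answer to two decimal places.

-171.89

Pre-tax equilibrium: 143 - 4Q = 80.5 + 2Q gives Q* = 10.4167, P* = 101.3333.
A tax on buyers shifts demand down by 34: (143 - 34) - 4Q = 80.5 + 2Q, so Q_t = 4.75. Buyers pay P_b = 124; sellers receive P_s = P_b - 34 = 90.
Consumers lose the trapezoid between P* and P_b out to Q_t plus the triangle from Q_t to Q*: change in CS = 45.125 - 217.0139 = -171.8889.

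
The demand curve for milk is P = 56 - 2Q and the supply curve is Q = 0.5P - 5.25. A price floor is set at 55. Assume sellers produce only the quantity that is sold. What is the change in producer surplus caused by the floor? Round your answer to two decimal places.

Rewriting supply in inverse form: P = 10.5 + 2Q.
Free-market equilibrium: 56 - 2Q = 10.5 + 2Q gives Q* = 11.375, P* = 33.25.
At P = 55, buyers demand (56 - 55)/2 = 0.5 while sellers would supply more, so the quantity traded is 0.5 at price 55.
PS goes from (1/2)(11.375)(22.75) = 129.3906 to 22 (computed as (55 - 10.5)(0.5) - (1/2)(2)(0.5)^2), a change of -107.3906.

-107.39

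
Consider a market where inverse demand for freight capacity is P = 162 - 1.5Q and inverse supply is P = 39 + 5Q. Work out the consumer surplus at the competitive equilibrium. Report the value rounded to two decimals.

Equilibrium: 162 - 1.5Q = 39 + 5Q, so Q* = 18.9231 and P* = 133.6154.
The demand choke price is 162, so CS = (1/2)(Q*)(162 - P*) = (1/2)(18.9231)(28.3846) = 268.5621.

268.56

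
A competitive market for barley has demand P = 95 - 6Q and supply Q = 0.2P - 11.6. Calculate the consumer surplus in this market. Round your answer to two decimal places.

Rewriting supply in inverse form: P = 58 + 5Q.
Equilibrium: 95 - 6Q = 58 + 5Q, so Q* = 3.3636 and P* = 74.8182.
Consumer surplus is the triangle under demand above P*: (1/2)(3.3636)(95 - 74.8182) = (1/2)(3.3636)(20.1818) = 33.9421.

33.94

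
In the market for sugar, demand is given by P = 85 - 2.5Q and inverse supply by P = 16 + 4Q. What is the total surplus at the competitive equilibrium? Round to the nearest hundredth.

Setting demand equal to supply, 69 = 6.5Q, so Q* = 10.6154 and P* = 58.4615.
CS = (1/2)(10.6154)(26.5385) = 140.858 and PS = (1/2)(10.6154)(42.4615) = 225.3728, so total surplus = 366.2308.

366.23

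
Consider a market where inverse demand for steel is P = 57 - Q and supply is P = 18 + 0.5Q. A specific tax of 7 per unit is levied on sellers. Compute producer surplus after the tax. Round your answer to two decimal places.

Pre-tax equilibrium: 57 - Q = 18 + 0.5Q gives Q* = 26, P* = 31.
A tax on sellers shifts supply up by 7: 57 - Q = 18 + 0.5Q + 7, so Q_t = 21.3333. Buyers pay P_b = 35.6667; sellers receive P_s = P_b - 7 = 28.6667.
PS = (1/2)(Q_t)(P_s - 18) = (1/2)(21.3333)(10.6667) = 113.7778.

113.78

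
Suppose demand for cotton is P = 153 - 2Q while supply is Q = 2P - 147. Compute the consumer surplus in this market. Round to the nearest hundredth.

Rewriting supply in inverse form: P = 73.5 + 0.5Q.
Set 153 - 2Q = 73.5 + 0.5Q, which gives 79.5 = 2.5Q, so Q* = 31.8 and P* = 153 - 2(31.8) = 89.4.
Consumer surplus is the triangle under demand above P*: (1/2)(31.8)(153 - 89.4) = (1/2)(31.8)(63.6) = 1011.24.

1011.24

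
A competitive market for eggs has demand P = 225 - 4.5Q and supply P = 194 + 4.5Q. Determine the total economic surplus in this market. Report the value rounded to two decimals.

53.39

Set 225 - 4.5Q = 194 + 4.5Q, which gives 31 = 9Q, so Q* = 3.4444 and P* = 225 - 4.5(3.4444) = 209.5.
Total surplus is the full triangle between the curves from 0 to Q*: (1/2)(3.4444)(225 - 194) = 53.3889.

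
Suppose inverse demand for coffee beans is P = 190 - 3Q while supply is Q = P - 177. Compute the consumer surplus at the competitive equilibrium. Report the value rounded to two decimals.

15.84

Rewriting supply in inverse form: P = 177 + Q.
Equilibrium: 190 - 3Q = 177 + Q, so Q* = 3.25 and P* = 180.25.
CS is the area between the demand curve and P* from 0 to Q*: (1/2)(3.25)(9.75) = 15.8438.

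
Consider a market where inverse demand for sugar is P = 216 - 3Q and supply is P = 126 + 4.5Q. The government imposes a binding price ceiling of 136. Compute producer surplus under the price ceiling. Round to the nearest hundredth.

Without the control, 216 - 3Q = 126 + 4.5Q so Q* = 12 and P* = 180.
At the ceiling price 136, quantity supplied is (136 - 126)/4.5 = 2.2222; supply is the short side, so Q = 2.2222 trades at P = 136.
PS is the triangle above supply below 136: (1/2)(2.2222)(136 - 126) = 11.1111.

11.11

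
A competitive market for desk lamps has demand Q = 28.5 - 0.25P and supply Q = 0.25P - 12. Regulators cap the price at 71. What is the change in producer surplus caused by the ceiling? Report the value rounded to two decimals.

Rewriting demand in inverse form: P = 114 - 4Q.
Rewriting supply in inverse form: P = 48 + 4Q.
Without the control, 114 - 4Q = 48 + 4Q so Q* = 8.25 and P* = 81.
At the ceiling price 71, quantity supplied is (71 - 48)/4 = 5.75; supply is the short side, so Q = 5.75 trades at P = 71.
PS goes from (1/2)(8.25)(33) = 136.125 to 66.125 (computed as (71 - 48)(5.75) - (1/2)(4)(5.75)^2), a change of -70.

-70.00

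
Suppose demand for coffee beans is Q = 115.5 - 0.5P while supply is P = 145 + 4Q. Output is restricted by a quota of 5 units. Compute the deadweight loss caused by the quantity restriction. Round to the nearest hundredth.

261.33

Rewriting demand in inverse form: P = 231 - 2Q.
Without the quota, 231 - 2Q = 145 + 4Q gives Q* = 14.3333.
At Q = 5 the demand price is 231 - 2(5) = 221 and the supply price is 145 + 4(5) = 165.
DWL = (1/2)(gap between curves at 5) x (Q* - 5) = (1/2)(56)(9.3333) = 261.3333.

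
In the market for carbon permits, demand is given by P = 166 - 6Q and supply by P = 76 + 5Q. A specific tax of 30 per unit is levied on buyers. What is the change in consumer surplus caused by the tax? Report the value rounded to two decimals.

Without the tax, 166 - 6Q = 76 + 5Q so Q* = 8.1818 and P* = 116.9091.
A tax on buyers shifts demand down by 30: (166 - 30) - 6Q = 76 + 5Q, so Q_t = 5.4545. Buyers pay P_b = 133.2727; sellers receive P_s = P_b - 30 = 103.2727.
Consumers lose the trapezoid between P* and P_b out to Q_t plus the triangle from Q_t to Q*: change in CS = 89.2562 - 200.8264 = -111.5702.

-111.57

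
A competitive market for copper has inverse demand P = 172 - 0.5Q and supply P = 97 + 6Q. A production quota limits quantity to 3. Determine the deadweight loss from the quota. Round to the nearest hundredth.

Without the quota, 172 - 0.5Q = 97 + 6Q gives Q* = 11.5385.
At Q = 3 the demand price is 172 - 0.5(3) = 170.5 and the supply price is 97 + 6(3) = 115.
Deadweight loss is the triangle between the curves from 3 to 11.5385: (1/2)(170.5 - 115)(11.5385 - 3) = 236.9423.

236.94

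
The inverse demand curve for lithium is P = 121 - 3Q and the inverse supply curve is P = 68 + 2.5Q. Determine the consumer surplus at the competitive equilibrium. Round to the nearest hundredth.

Set 121 - 3Q = 68 + 2.5Q, which gives 53 = 5.5Q, so Q* = 9.6364 and P* = 121 - 3(9.6364) = 92.0909.
CS is the area between the demand curve and P* from 0 to Q*: (1/2)(9.6364)(28.9091) = 139.2893.

139.29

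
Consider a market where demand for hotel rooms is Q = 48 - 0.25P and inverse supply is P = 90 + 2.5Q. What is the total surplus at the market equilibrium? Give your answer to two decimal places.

Rewriting demand in inverse form: P = 192 - 4Q.
Equilibrium: 192 - 4Q = 90 + 2.5Q, so Q* = 15.6923 and P* = 129.2308.
Total surplus is the full triangle between the curves from 0 to Q*: (1/2)(15.6923)(192 - 90) = 800.3077.

800.31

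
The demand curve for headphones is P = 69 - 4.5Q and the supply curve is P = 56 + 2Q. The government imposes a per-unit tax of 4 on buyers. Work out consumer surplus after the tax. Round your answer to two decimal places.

4.31

Without the tax, 69 - 4.5Q = 56 + 2Q so Q* = 2 and P* = 60.
A tax on buyers shifts demand down by 4: (69 - 4) - 4.5Q = 56 + 2Q, so Q_t = 1.3846. Buyers pay P_b = 62.7692; sellers receive P_s = P_b - 4 = 58.7692.
Consumer surplus is the triangle under demand above P_b: (1/2)(1.3846)(69 - 62.7692) = 4.3136.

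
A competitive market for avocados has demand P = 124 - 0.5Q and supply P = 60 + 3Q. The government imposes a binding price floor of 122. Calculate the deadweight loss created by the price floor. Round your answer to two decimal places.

357.14

Free-market equilibrium: 124 - 0.5Q = 60 + 3Q gives Q* = 18.2857, P* = 114.8571.
At the floor price 122, quantity demanded is (124 - 122)/0.5 = 4; demand is the short side, so Q = 4 trades at P = 122.
The lost-trades triangle has base Q* - 4 = 14.2857 and height equal to the gap between the curves at Q = 4, which is 122 - 72 = 50. DWL = (1/2)(14.2857)(50) = 357.1429.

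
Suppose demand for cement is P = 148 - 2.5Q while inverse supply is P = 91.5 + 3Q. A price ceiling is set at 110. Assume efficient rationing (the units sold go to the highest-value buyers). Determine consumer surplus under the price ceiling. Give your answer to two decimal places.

186.80

Without the control, 148 - 2.5Q = 91.5 + 3Q so Q* = 10.2727 and P* = 122.3182.
At P = 110, sellers supply (110 - 91.5)/3 = 6.1667 while buyers want more, so the quantity traded is 6.1667 at price 110.
The demand price at Q = 6.1667 is 132.5833. CS is the trapezoid between demand and 110 over [0, 6.1667]: (1/2)[(148 - 110) + (132.5833 - 110)](6.1667) = 186.7986.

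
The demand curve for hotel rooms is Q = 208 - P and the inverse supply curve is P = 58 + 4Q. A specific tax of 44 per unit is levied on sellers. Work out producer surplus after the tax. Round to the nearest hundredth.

898.88

Rewriting demand in inverse form: P = 208 - Q.
Pre-tax equilibrium: 208 - Q = 58 + 4Q gives Q* = 30, P* = 178.
With the tax, sellers need 44 more per unit: 208 - Q = 58 + 4Q + 44, so Q_t = 21.2. Buyers pay P_b = 186.8; sellers receive P_s = P_b - 44 = 142.8.
Producer surplus is the triangle above supply below P_s: (1/2)(21.2)(142.8 - 58) = 898.88.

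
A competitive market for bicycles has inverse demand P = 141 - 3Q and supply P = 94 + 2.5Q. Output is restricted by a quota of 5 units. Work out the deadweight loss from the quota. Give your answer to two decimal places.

34.57

Without the quota, 141 - 3Q = 94 + 2.5Q gives Q* = 8.5455.
At Q = 5 the demand price is 141 - 3(5) = 126 and the supply price is 94 + 2.5(5) = 106.5.
Deadweight loss is the triangle between the curves from 5 to 8.5455: (1/2)(126 - 106.5)(8.5455 - 5) = 34.5682.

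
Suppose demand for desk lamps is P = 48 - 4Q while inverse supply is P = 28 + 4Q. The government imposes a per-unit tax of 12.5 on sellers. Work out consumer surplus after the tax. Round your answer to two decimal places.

Pre-tax equilibrium: 48 - 4Q = 28 + 4Q gives Q* = 2.5, P* = 38.
A tax on sellers shifts supply up by 12.5: 48 - 4Q = 28 + 4Q + 12.5, so Q_t = 0.9375. Buyers pay P_b = 44.25; sellers receive P_s = P_b - 12.5 = 31.75.
Consumer surplus is the triangle under demand above P_b: (1/2)(0.9375)(48 - 44.25) = 1.7578.

1.76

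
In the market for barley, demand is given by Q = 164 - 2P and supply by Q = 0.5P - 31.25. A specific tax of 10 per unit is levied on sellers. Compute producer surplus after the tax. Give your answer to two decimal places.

14.44

Rewriting demand in inverse form: P = 82 - 0.5Q.
Rewriting supply in inverse form: P = 62.5 + 2Q.
Without the tax, 82 - 0.5Q = 62.5 + 2Q so Q* = 7.8 and P* = 78.1.
With the tax, sellers need 10 more per unit: 82 - 0.5Q = 62.5 + 2Q + 10, so Q_t = 3.8. Buyers pay P_b = 80.1; sellers receive P_s = P_b - 10 = 70.1.
Producer surplus is the triangle above supply below P_s: (1/2)(3.8)(70.1 - 62.5) = 14.44.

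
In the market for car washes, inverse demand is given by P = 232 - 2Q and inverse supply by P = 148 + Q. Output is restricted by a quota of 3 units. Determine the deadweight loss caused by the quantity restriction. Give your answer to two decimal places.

Without the quota, 232 - 2Q = 148 + Q gives Q* = 28.
At Q = 3 the demand price is 232 - 2(3) = 226 and the supply price is 148 + (3) = 151.
Deadweight loss is the triangle between the curves from 3 to 28: (1/2)(226 - 151)(28 - 3) = 937.5.

937.50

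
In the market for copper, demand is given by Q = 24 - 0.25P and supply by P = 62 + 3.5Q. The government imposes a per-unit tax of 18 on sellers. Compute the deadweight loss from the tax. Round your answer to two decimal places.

21.60

Rewriting demand in inverse form: P = 96 - 4Q.
Pre-tax equilibrium: 96 - 4Q = 62 + 3.5Q gives Q* = 4.5333, P* = 77.8667.
With the tax, sellers need 18 more per unit: 96 - 4Q = 62 + 3.5Q + 18, so Q_t = 2.1333. Buyers pay P_b = 87.4667; sellers receive P_s = P_b - 18 = 69.4667.
Deadweight loss is the triangle between the curves from Q_t to Q*: (1/2)(4.5333 - 2.1333)(18) = 21.6.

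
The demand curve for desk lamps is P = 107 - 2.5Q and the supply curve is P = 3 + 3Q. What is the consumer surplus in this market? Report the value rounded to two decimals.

Equilibrium: 107 - 2.5Q = 3 + 3Q, so Q* = 18.9091 and P* = 59.7273.
The demand choke price is 107, so CS = (1/2)(Q*)(107 - P*) = (1/2)(18.9091)(47.2727) = 446.9421.

446.94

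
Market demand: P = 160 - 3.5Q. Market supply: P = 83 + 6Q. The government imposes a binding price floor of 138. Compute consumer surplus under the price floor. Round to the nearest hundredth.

69.14

Free-market equilibrium: 160 - 3.5Q = 83 + 6Q gives Q* = 8.1053, P* = 131.6316.
At the floor price 138, quantity demanded is (160 - 138)/3.5 = 6.2857; demand is the short side, so Q = 6.2857 trades at P = 138.
CS is the triangle under demand above 138: (1/2)(6.2857)(160 - 138) = 69.1429.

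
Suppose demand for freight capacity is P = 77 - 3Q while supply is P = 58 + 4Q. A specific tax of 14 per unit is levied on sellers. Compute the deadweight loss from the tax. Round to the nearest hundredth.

14.00

Pre-tax equilibrium: 77 - 3Q = 58 + 4Q gives Q* = 2.7143, P* = 68.8571.
A tax on sellers shifts supply up by 14: 77 - 3Q = 58 + 4Q + 14, so Q_t = 0.7143. Buyers pay P_b = 74.8571; sellers receive P_s = P_b - 14 = 60.8571.
Deadweight loss is the triangle between the curves from Q_t to Q*: (1/2)(2.7143 - 0.7143)(14) = 14.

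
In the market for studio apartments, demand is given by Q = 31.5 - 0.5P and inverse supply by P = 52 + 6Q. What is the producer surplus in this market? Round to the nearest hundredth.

5.67

Rewriting demand in inverse form: P = 63 - 2Q.
Setting demand equal to supply, 11 = 8Q, so Q* = 1.375 and P* = 60.25.
PS is the area between P* and the supply curve from 0 to Q*: (1/2)(1.375)(8.25) = 5.6719.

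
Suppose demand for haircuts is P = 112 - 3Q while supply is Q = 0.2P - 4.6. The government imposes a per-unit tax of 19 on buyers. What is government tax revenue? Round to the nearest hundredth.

Rewriting supply in inverse form: P = 23 + 5Q.
Without the tax, 112 - 3Q = 23 + 5Q so Q* = 11.125 and P* = 78.625.
With the tax, buyers' net willingness to pay falls by 19: (112 - 19) - 3Q = 23 + 5Q, so Q_t = 8.75. Buyers pay P_b = 85.75; sellers receive P_s = P_b - 19 = 66.75.
Tax revenue = t x Q_t = 19 x 8.75 = 166.25.

166.25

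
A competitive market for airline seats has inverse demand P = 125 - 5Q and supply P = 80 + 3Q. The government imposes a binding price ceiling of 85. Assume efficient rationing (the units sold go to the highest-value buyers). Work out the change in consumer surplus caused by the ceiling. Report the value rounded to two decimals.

Free-market equilibrium: 125 - 5Q = 80 + 3Q gives Q* = 5.625, P* = 96.875.
At the ceiling price 85, quantity supplied is (85 - 80)/3 = 1.6667; supply is the short side, so Q = 1.6667 trades at P = 85.
CS goes from (1/2)(5.625)(28.125) = 79.1016 to 59.7222 (computed as (125 - 85)(1.6667) - (1/2)(5)(1.6667)^2), a change of -19.3793.

-19.38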